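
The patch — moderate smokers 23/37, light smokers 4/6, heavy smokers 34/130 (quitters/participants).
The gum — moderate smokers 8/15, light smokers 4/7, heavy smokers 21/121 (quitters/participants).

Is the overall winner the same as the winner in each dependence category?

Moderate smokers: the patch 23/37 = 62.2%, the gum 8/15 = 53.3% → the patch
Light smokers: the patch 4/6 = 66.7%, the gum 4/7 = 57.1% → the patch
Heavy smokers: the patch 34/130 = 26.2%, the gum 21/121 = 17.4% → the patch
Overall: the patch 61/173 = 35.3%, the gum 33/143 = 23.1% → the patch
The patch wins overall and in every dependence group — no reversal.

Yes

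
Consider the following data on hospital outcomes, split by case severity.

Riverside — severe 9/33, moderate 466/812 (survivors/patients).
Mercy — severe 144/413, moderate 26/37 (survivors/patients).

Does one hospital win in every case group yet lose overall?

Yes

Severe: Riverside 9/33 = 27.3%, Mercy 144/413 = 34.9% → Mercy
Moderate: Riverside 466/812 = 57.4%, Mercy 26/37 = 70.3% → Mercy
Overall: Riverside 475/845 = 56.2%, Mercy 170/450 = 37.8% → Riverside
Mercy wins each case group but Riverside wins overall — the comparison reverses. Mercy's patients skew toward severe, which has a lower base rate.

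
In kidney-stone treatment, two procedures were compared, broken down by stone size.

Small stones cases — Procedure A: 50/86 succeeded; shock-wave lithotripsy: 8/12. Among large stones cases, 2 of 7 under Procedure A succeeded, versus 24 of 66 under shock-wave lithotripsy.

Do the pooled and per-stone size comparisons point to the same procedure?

Small stones: Procedure A 50/86 = 58.1%, shock-wave lithotripsy 8/12 = 66.7% → shock-wave lithotripsy
Large stones: Procedure A 2/7 = 28.6%, shock-wave lithotripsy 24/66 = 36.4% → shock-wave lithotripsy
Overall: Procedure A 52/93 = 55.9%, shock-wave lithotripsy 32/78 = 41.0% → Procedure A
Shock-wave lithotripsy wins each stone group but Procedure A wins overall — the comparison reverses. Shock-wave lithotripsy's cases skew toward large stones, which has a lower base rate.

No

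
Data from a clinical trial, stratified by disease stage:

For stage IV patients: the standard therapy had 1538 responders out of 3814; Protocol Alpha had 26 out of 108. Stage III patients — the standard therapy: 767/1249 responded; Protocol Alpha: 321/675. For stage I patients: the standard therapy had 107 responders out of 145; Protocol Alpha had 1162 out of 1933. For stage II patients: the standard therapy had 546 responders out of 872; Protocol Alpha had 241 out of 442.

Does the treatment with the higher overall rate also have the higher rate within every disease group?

Stage IV: the standard therapy 1538/3814 = 40.3%, Protocol Alpha 26/108 = 24.1% → the standard therapy
Stage III: the standard therapy 767/1249 = 61.4%, Protocol Alpha 321/675 = 47.6% → the standard therapy
Stage I: the standard therapy 107/145 = 73.8%, Protocol Alpha 1162/1933 = 60.1% → the standard therapy
Stage II: the standard therapy 546/872 = 62.6%, Protocol Alpha 241/442 = 54.5% → the standard therapy
Overall: the standard therapy 2958/6080 = 48.7%, Protocol Alpha 1750/3158 = 55.4% → Protocol Alpha
The standard therapy wins each disease group but Protocol Alpha wins overall — the comparison reverses. The standard therapy's patients skew toward stage IV, which has a lower base rate.

No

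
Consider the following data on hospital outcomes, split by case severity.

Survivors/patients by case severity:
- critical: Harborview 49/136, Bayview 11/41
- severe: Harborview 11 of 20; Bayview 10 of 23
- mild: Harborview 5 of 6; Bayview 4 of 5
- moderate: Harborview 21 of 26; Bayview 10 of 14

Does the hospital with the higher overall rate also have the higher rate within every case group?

Critical: Harborview 49/136 = 36.0%, Bayview 11/41 = 26.8% → Harborview
Severe: Harborview 11/20 = 55.0%, Bayview 10/23 = 43.5% → Harborview
Mild: Harborview 5/6 = 83.3%, Bayview 4/5 = 80.0% → Harborview
Moderate: Harborview 21/26 = 80.8%, Bayview 10/14 = 71.4% → Harborview
Overall: Harborview 86/188 = 45.7%, Bayview 35/83 = 42.2% → Harborview
Harborview wins overall and in every case group — no reversal.

Yes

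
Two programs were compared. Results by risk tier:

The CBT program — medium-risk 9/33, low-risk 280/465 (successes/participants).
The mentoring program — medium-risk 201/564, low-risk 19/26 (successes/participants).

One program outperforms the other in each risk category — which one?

the mentoring program

Medium-risk: the CBT program 9/33 = 27.3%, the mentoring program 201/564 = 35.6% → the mentoring program
Low-risk: the CBT program 280/465 = 60.2%, the mentoring program 19/26 = 73.1% → the mentoring program
The mentoring program has the higher rate in both groups.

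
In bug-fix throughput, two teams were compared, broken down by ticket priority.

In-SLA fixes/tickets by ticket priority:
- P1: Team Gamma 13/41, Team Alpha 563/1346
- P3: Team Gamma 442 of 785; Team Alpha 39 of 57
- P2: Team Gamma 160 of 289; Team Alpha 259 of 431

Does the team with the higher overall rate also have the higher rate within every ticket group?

P1: Team Gamma 13/41 = 31.7%, Team Alpha 563/1346 = 41.8% → Team Alpha
P3: Team Gamma 442/785 = 56.3%, Team Alpha 39/57 = 68.4% → Team Alpha
P2: Team Gamma 160/289 = 55.4%, Team Alpha 259/431 = 60.1% → Team Alpha
Overall: Team Gamma 615/1115 = 55.2%, Team Alpha 861/1834 = 46.9% → Team Gamma
Team Alpha wins each ticket group but Team Gamma wins overall — the comparison reverses. Team Alpha's tickets skew toward P1, which has a lower base rate.

No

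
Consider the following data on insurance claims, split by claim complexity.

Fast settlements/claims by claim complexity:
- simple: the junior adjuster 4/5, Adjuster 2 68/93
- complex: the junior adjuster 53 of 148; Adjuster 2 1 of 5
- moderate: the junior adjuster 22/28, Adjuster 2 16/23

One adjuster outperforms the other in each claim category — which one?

Simple: the junior adjuster 4/5 = 80.0%, Adjuster 2 68/93 = 73.1% → the junior adjuster
Complex: the junior adjuster 53/148 = 35.8%, Adjuster 2 1/5 = 20.0% → the junior adjuster
Moderate: the junior adjuster 22/28 = 78.6%, Adjuster 2 16/23 = 69.6% → the junior adjuster
The junior adjuster has the higher rate in all 3 groups.

the junior adjuster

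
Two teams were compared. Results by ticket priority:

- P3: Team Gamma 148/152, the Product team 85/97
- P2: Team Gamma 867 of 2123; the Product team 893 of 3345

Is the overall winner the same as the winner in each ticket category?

Yes

P3: Team Gamma 148/152 = 97.4%, the Product team 85/97 = 87.6% → Team Gamma
P2: Team Gamma 867/2123 = 40.8%, the Product team 893/3345 = 26.7% → Team Gamma
Overall: Team Gamma 1015/2275 = 44.6%, the Product team 978/3442 = 28.4% → Team Gamma
Team Gamma wins overall and in every ticket group — no reversal.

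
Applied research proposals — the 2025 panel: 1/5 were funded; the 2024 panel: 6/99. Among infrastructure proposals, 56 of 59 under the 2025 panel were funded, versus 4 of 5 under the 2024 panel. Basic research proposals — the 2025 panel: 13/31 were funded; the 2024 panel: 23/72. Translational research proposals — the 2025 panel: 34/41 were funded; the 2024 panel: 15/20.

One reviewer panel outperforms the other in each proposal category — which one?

the 2025 panel

Applied research: the 2025 panel 1/5 = 20.0%, the 2024 panel 6/99 = 6.1% → the 2025 panel
Infrastructure: the 2025 panel 56/59 = 94.9%, the 2024 panel 4/5 = 80.0% → the 2025 panel
Basic research: the 2025 panel 13/31 = 41.9%, the 2024 panel 23/72 = 31.9% → the 2025 panel
Translational research: the 2025 panel 34/41 = 82.9%, the 2024 panel 15/20 = 75.0% → the 2025 panel
The 2025 panel has the higher rate in all 4 groups.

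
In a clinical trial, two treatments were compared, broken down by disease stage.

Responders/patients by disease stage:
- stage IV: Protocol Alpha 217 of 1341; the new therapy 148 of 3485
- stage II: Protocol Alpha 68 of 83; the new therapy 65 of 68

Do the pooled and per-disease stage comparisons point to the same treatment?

Stage IV: Protocol Alpha 217/1341 = 16.2%, the new therapy 148/3485 = 4.2% → Protocol Alpha
Stage II: Protocol Alpha 68/83 = 81.9%, the new therapy 65/68 = 95.6% → the new therapy
Overall: Protocol Alpha 285/1424 = 20.0%, the new therapy 213/3553 = 6.0% → Protocol Alpha
Neither sweeps: Protocol Alpha wins 1 of 2 groups, the new therapy wins 1. Protocol Alpha wins overall but not every group — no Simpson reversal.

No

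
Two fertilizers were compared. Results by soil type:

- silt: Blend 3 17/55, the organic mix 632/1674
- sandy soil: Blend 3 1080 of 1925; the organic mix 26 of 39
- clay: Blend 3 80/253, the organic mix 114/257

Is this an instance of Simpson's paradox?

Silt: Blend 3 17/55 = 30.9%, the organic mix 632/1674 = 37.8% → the organic mix
Sandy soil: Blend 3 1080/1925 = 56.1%, the organic mix 26/39 = 66.7% → the organic mix
Clay: Blend 3 80/253 = 31.6%, the organic mix 114/257 = 44.4% → the organic mix
Overall: Blend 3 1177/2233 = 52.7%, the organic mix 772/1970 = 39.2% → Blend 3
The organic mix wins each soil group but Blend 3 wins overall — the comparison reverses. The organic mix's plots skew toward silt, which has a lower base rate.

Yes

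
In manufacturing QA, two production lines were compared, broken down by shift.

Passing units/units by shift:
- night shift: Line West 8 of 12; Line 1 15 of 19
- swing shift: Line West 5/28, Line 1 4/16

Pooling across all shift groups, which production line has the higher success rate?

Line 1

Night shift: Line West 8/12 = 66.7%, Line 1 15/19 = 78.9% → Line 1
Swing shift: Line West 5/28 = 17.9%, Line 1 4/16 = 25.0% → Line 1
Overall: Line West 13/40 = 32.5%, Line 1 19/35 = 54.3% → Line 1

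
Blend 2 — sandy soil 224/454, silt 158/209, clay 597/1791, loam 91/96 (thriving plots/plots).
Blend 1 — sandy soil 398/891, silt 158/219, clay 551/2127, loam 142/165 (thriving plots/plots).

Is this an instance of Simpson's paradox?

No

Sandy soil: Blend 2 224/454 = 49.3%, Blend 1 398/891 = 44.7% → Blend 2
Silt: Blend 2 158/209 = 75.6%, Blend 1 158/219 = 72.1% → Blend 2
Clay: Blend 2 597/1791 = 33.3%, Blend 1 551/2127 = 25.9% → Blend 2
Loam: Blend 2 91/96 = 94.8%, Blend 1 142/165 = 86.1% → Blend 2
Overall: Blend 2 1070/2550 = 42.0%, Blend 1 1249/3402 = 36.7% → Blend 2
Blend 2 wins overall and in every soil group — no reversal.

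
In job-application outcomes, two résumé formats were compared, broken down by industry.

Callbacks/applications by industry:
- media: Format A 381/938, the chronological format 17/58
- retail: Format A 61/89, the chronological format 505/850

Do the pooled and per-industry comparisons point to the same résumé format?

No

Media: Format A 381/938 = 40.6%, the chronological format 17/58 = 29.3% → Format A
Retail: Format A 61/89 = 68.5%, the chronological format 505/850 = 59.4% → Format A
Overall: Format A 442/1027 = 43.0%, the chronological format 522/908 = 57.5% → the chronological format
Format A wins each industry group but the chronological format wins overall — the comparison reverses. Format A's applications skew toward media, which has a lower base rate.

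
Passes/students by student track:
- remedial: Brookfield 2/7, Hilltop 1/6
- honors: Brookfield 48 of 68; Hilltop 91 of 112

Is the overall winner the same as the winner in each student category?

Remedial: Brookfield 2/7 = 28.6%, Hilltop 1/6 = 16.7% → Brookfield
Honors: Brookfield 48/68 = 70.6%, Hilltop 91/112 = 81.2% → Hilltop
Overall: Brookfield 50/75 = 66.7%, Hilltop 92/118 = 78.0% → Hilltop
Neither sweeps: Brookfield wins 1 of 2 groups, Hilltop wins 1. Hilltop wins overall but not every group — no Simpson reversal.

No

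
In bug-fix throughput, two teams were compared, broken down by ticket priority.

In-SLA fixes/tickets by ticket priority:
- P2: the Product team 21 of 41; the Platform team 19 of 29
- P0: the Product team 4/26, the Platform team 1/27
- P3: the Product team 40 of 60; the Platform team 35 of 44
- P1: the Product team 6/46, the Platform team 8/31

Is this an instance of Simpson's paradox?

No

P2: the Product team 21/41 = 51.2%, the Platform team 19/29 = 65.5% → the Platform team
P0: the Product team 4/26 = 15.4%, the Platform team 1/27 = 3.7% → the Product team
P3: the Product team 40/60 = 66.7%, the Platform team 35/44 = 79.5% → the Platform team
P1: the Product team 6/46 = 13.0%, the Platform team 8/31 = 25.8% → the Platform team
Overall: the Product team 71/173 = 41.0%, the Platform team 63/131 = 48.1% → the Platform team
Neither sweeps: the Product team wins 1 of 4 groups, the Platform team wins 3. The Platform team wins overall but not every group — no Simpson reversal.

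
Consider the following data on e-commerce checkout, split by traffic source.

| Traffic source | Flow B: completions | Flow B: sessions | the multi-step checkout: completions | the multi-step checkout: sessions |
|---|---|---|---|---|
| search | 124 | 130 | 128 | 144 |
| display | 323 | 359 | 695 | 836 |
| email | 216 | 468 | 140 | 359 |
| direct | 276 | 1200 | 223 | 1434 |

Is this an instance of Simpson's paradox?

No

Search: Flow B 124/130 = 95.4%, the multi-step checkout 128/144 = 88.9% → Flow B
Display: Flow B 323/359 = 90.0%, the multi-step checkout 695/836 = 83.1% → Flow B
Email: Flow B 216/468 = 46.2%, the multi-step checkout 140/359 = 39.0% → Flow B
Direct: Flow B 276/1200 = 23.0%, the multi-step checkout 223/1434 = 15.6% → Flow B
Overall: Flow B 939/2157 = 43.5%, the multi-step checkout 1186/2773 = 42.8% → Flow B
Flow B wins overall and in every traffic group — no reversal.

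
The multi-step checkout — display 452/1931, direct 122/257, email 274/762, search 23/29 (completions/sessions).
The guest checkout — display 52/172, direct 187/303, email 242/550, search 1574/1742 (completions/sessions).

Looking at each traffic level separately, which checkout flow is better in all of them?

Display: the multi-step checkout 452/1931 = 23.4%, the guest checkout 52/172 = 30.2% → the guest checkout
Direct: the multi-step checkout 122/257 = 47.5%, the guest checkout 187/303 = 61.7% → the guest checkout
Email: the multi-step checkout 274/762 = 36.0%, the guest checkout 242/550 = 44.0% → the guest checkout
Search: the multi-step checkout 23/29 = 79.3%, the guest checkout 1574/1742 = 90.4% → the guest checkout
The guest checkout has the higher rate in all 4 groups.

the guest checkout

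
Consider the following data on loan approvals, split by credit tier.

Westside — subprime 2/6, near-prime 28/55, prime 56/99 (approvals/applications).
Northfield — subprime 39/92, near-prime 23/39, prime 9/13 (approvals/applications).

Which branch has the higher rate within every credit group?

Northfield

Subprime: Westside 2/6 = 33.3%, Northfield 39/92 = 42.4% → Northfield
Near-prime: Westside 28/55 = 50.9%, Northfield 23/39 = 59.0% → Northfield
Prime: Westside 56/99 = 56.6%, Northfield 9/13 = 69.2% → Northfield
Northfield has the higher rate in all 3 groups.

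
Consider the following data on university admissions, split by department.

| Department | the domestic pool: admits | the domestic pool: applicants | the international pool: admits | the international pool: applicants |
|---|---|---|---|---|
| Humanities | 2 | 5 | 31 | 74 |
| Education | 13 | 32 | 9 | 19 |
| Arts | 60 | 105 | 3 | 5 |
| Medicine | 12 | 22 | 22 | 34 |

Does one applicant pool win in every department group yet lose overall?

Yes

Humanities: the domestic pool 2/5 = 40.0%, the international pool 31/74 = 41.9% → the international pool
Education: the domestic pool 13/32 = 40.6%, the international pool 9/19 = 47.4% → the international pool
Arts: the domestic pool 60/105 = 57.1%, the international pool 3/5 = 60.0% → the international pool
Medicine: the domestic pool 12/22 = 54.5%, the international pool 22/34 = 64.7% → the international pool
Overall: the domestic pool 87/164 = 53.0%, the international pool 65/132 = 49.2% → the domestic pool
The international pool wins each department group but the domestic pool wins overall — the comparison reverses. The international pool's applicants skew toward Humanities, which has a lower base rate.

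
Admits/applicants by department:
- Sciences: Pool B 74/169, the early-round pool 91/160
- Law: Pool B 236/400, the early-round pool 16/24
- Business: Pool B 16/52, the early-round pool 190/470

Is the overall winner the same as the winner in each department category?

No

Sciences: Pool B 74/169 = 43.8%, the early-round pool 91/160 = 56.9% → the early-round pool
Law: Pool B 236/400 = 59.0%, the early-round pool 16/24 = 66.7% → the early-round pool
Business: Pool B 16/52 = 30.8%, the early-round pool 190/470 = 40.4% → the early-round pool
Overall: Pool B 326/621 = 52.5%, the early-round pool 297/654 = 45.4% → Pool B
The early-round pool wins each department group but Pool B wins overall — the comparison reverses. The early-round pool's applicants skew toward Business, which has a lower base rate.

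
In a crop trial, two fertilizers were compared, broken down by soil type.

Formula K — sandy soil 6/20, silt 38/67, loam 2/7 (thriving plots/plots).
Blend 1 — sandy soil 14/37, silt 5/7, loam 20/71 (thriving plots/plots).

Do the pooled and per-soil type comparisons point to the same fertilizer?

Sandy soil: Formula K 6/20 = 30.0%, Blend 1 14/37 = 37.8% → Blend 1
Silt: Formula K 38/67 = 56.7%, Blend 1 5/7 = 71.4% → Blend 1
Loam: Formula K 2/7 = 28.6%, Blend 1 20/71 = 28.2% → Formula K
Overall: Formula K 46/94 = 48.9%, Blend 1 39/115 = 33.9% → Formula K
Neither sweeps: Formula K wins 1 of 3 groups, Blend 1 wins 2. Formula K wins overall but not every group — no Simpson reversal.

No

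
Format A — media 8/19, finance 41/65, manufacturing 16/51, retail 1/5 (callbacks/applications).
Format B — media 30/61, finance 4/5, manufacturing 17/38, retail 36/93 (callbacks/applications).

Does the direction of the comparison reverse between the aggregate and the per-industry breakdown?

Media: Format A 8/19 = 42.1%, Format B 30/61 = 49.2% → Format B
Finance: Format A 41/65 = 63.1%, Format B 4/5 = 80.0% → Format B
Manufacturing: Format A 16/51 = 31.4%, Format B 17/38 = 44.7% → Format B
Retail: Format A 1/5 = 20.0%, Format B 36/93 = 38.7% → Format B
Overall: Format A 66/140 = 47.1%, Format B 87/197 = 44.2% → Format A
Format B wins each industry group but Format A wins overall — the comparison reverses. Format B's applications skew toward retail, which has a lower base rate.

Yes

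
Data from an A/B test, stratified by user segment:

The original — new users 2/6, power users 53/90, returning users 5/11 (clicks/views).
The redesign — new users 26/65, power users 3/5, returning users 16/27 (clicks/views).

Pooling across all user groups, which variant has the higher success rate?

New users: the original 2/6 = 33.3%, the redesign 26/65 = 40.0% → the redesign
Power users: the original 53/90 = 58.9%, the redesign 3/5 = 60.0% → the redesign
Returning users: the original 5/11 = 45.5%, the redesign 16/27 = 59.3% → the redesign
Overall: the original 60/107 = 56.1%, the redesign 45/97 = 46.4% → the original
(The redesign wins every user group but the original wins overall — the redesign's views skew toward the low-rate new users group.)

the original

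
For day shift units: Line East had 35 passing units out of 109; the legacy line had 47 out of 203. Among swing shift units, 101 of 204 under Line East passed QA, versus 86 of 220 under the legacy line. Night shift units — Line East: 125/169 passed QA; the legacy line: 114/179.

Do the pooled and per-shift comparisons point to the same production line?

Day shift: Line East 35/109 = 32.1%, the legacy line 47/203 = 23.2% → Line East
Swing shift: Line East 101/204 = 49.5%, the legacy line 86/220 = 39.1% → Line East
Night shift: Line East 125/169 = 74.0%, the legacy line 114/179 = 63.7% → Line East
Overall: Line East 261/482 = 54.1%, the legacy line 247/602 = 41.0% → Line East
Line East wins overall and in every shift group — no reversal.

Yes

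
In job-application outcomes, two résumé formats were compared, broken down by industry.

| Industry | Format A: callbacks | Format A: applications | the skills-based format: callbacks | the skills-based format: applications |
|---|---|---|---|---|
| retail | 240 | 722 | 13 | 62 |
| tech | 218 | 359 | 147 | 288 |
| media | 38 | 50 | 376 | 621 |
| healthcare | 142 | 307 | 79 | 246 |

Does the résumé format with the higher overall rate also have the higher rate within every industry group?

No

Retail: Format A 240/722 = 33.2%, the skills-based format 13/62 = 21.0% → Format A
Tech: Format A 218/359 = 60.7%, the skills-based format 147/288 = 51.0% → Format A
Media: Format A 38/50 = 76.0%, the skills-based format 376/621 = 60.5% → Format A
Healthcare: Format A 142/307 = 46.3%, the skills-based format 79/246 = 32.1% → Format A
Overall: Format A 638/1438 = 44.4%, the skills-based format 615/1217 = 50.5% → the skills-based format
Format A wins each industry group but the skills-based format wins overall — the comparison reverses. Format A's applications skew toward retail, which has a lower base rate.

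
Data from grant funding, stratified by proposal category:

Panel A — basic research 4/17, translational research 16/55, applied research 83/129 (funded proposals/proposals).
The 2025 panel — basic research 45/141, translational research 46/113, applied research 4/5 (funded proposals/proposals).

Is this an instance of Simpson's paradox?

Basic research: Panel A 4/17 = 23.5%, the 2025 panel 45/141 = 31.9% → the 2025 panel
Translational research: Panel A 16/55 = 29.1%, the 2025 panel 46/113 = 40.7% → the 2025 panel
Applied research: Panel A 83/129 = 64.3%, the 2025 panel 4/5 = 80.0% → the 2025 panel
Overall: Panel A 103/201 = 51.2%, the 2025 panel 95/259 = 36.7% → Panel A
The 2025 panel wins each proposal group but Panel A wins overall — the comparison reverses. The 2025 panel's proposals skew toward basic research, which has a lower base rate.

Yes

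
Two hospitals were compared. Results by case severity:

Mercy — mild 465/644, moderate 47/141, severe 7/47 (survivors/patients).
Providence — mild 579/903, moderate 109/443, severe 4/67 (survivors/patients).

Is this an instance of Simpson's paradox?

Mild: Mercy 465/644 = 72.2%, Providence 579/903 = 64.1% → Mercy
Moderate: Mercy 47/141 = 33.3%, Providence 109/443 = 24.6% → Mercy
Severe: Mercy 7/47 = 14.9%, Providence 4/67 = 6.0% → Mercy
Overall: Mercy 519/832 = 62.4%, Providence 692/1413 = 49.0% → Mercy
Mercy wins overall and in every case group — no reversal.

No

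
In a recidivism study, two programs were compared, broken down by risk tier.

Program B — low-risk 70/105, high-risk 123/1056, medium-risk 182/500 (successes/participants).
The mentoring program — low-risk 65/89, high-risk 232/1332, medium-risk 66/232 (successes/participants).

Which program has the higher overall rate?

Program B

Low-risk: Program B 70/105 = 66.7%, the mentoring program 65/89 = 73.0% → the mentoring program
High-risk: Program B 123/1056 = 11.6%, the mentoring program 232/1332 = 17.4% → the mentoring program
Medium-risk: Program B 182/500 = 36.4%, the mentoring program 66/232 = 28.4% → Program B
Overall: Program B 375/1661 = 22.6%, the mentoring program 363/1653 = 22.0% → Program B
(Neither sweeps every risk group, but Program B has the higher pooled rate.)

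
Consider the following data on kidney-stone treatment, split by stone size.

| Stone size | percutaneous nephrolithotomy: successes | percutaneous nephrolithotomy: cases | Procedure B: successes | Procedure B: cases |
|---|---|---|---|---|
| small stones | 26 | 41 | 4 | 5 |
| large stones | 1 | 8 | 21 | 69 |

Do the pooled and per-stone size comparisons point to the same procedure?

No

Small stones: percutaneous nephrolithotomy 26/41 = 63.4%, Procedure B 4/5 = 80.0% → Procedure B
Large stones: percutaneous nephrolithotomy 1/8 = 12.5%, Procedure B 21/69 = 30.4% → Procedure B
Overall: percutaneous nephrolithotomy 27/49 = 55.1%, Procedure B 25/74 = 33.8% → percutaneous nephrolithotomy
Procedure B wins each stone group but percutaneous nephrolithotomy wins overall — the comparison reverses. Procedure B's cases skew toward large stones, which has a lower base rate.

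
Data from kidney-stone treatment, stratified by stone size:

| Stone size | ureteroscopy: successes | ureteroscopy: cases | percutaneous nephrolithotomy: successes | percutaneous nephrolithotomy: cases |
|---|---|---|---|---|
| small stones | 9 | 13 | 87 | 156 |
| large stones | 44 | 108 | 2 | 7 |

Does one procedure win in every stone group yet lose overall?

Small stones: ureteroscopy 9/13 = 69.2%, percutaneous nephrolithotomy 87/156 = 55.8% → ureteroscopy
Large stones: ureteroscopy 44/108 = 40.7%, percutaneous nephrolithotomy 2/7 = 28.6% → ureteroscopy
Overall: ureteroscopy 53/121 = 43.8%, percutaneous nephrolithotomy 89/163 = 54.6% → percutaneous nephrolithotomy
Ureteroscopy wins each stone group but percutaneous nephrolithotomy wins overall — the comparison reverses. Ureteroscopy's cases skew toward large stones, which has a lower base rate.

Yes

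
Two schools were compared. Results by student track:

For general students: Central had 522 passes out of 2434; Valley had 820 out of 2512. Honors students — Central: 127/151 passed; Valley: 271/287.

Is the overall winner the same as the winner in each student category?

Yes

General: Central 522/2434 = 21.4%, Valley 820/2512 = 32.6% → Valley
Honors: Central 127/151 = 84.1%, Valley 271/287 = 94.4% → Valley
Overall: Central 649/2585 = 25.1%, Valley 1091/2799 = 39.0% → Valley
Valley wins overall and in every student group — no reversal.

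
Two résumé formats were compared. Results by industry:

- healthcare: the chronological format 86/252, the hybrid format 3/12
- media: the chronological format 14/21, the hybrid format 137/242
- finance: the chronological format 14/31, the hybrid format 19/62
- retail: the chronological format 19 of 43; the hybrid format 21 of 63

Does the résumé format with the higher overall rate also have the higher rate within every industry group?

No

Healthcare: the chronological format 86/252 = 34.1%, the hybrid format 3/12 = 25.0% → the chronological format
Media: the chronological format 14/21 = 66.7%, the hybrid format 137/242 = 56.6% → the chronological format
Finance: the chronological format 14/31 = 45.2%, the hybrid format 19/62 = 30.6% → the chronological format
Retail: the chronological format 19/43 = 44.2%, the hybrid format 21/63 = 33.3% → the chronological format
Overall: the chronological format 133/347 = 38.3%, the hybrid format 180/379 = 47.5% → the hybrid format
The chronological format wins each industry group but the hybrid format wins overall — the comparison reverses. The chronological format's applications skew toward healthcare, which has a lower base rate.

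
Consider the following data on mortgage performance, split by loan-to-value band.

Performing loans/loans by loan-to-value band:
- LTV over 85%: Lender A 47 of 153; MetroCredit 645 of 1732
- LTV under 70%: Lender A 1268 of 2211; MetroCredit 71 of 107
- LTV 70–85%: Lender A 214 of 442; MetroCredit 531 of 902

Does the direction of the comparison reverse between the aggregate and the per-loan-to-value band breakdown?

Yes

LTV over 85%: Lender A 47/153 = 30.7%, MetroCredit 645/1732 = 37.2% → MetroCredit
LTV under 70%: Lender A 1268/2211 = 57.3%, MetroCredit 71/107 = 66.4% → MetroCredit
LTV 70–85%: Lender A 214/442 = 48.4%, MetroCredit 531/902 = 58.9% → MetroCredit
Overall: Lender A 1529/2806 = 54.5%, MetroCredit 1247/2741 = 45.5% → Lender A
MetroCredit wins each loan-to-value group but Lender A wins overall — the comparison reverses. MetroCredit's loans skew toward LTV over 85%, which has a lower base rate.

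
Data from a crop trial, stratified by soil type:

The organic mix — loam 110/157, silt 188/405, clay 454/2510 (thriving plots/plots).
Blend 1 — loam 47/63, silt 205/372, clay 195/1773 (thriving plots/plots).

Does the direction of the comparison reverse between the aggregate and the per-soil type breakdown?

No

Loam: the organic mix 110/157 = 70.1%, Blend 1 47/63 = 74.6% → Blend 1
Silt: the organic mix 188/405 = 46.4%, Blend 1 205/372 = 55.1% → Blend 1
Clay: the organic mix 454/2510 = 18.1%, Blend 1 195/1773 = 11.0% → the organic mix
Overall: the organic mix 752/3072 = 24.5%, Blend 1 447/2208 = 20.2% → the organic mix
Neither sweeps: the organic mix wins 1 of 3 groups, Blend 1 wins 2. The organic mix wins overall but not every group — no Simpson reversal.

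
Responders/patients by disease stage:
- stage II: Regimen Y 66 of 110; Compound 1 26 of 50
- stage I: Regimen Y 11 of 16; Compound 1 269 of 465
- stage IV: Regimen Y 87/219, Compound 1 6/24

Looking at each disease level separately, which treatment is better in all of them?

Stage II: Regimen Y 66/110 = 60.0%, Compound 1 26/50 = 52.0% → Regimen Y
Stage I: Regimen Y 11/16 = 68.8%, Compound 1 269/465 = 57.8% → Regimen Y
Stage IV: Regimen Y 87/219 = 39.7%, Compound 1 6/24 = 25.0% → Regimen Y
Regimen Y has the higher rate in all 3 groups.

Regimen Y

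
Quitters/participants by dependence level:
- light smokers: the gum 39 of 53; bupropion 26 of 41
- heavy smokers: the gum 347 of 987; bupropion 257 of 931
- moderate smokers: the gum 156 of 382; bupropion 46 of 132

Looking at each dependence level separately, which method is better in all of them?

Light smokers: the gum 39/53 = 73.6%, bupropion 26/41 = 63.4% → the gum
Heavy smokers: the gum 347/987 = 35.2%, bupropion 257/931 = 27.6% → the gum
Moderate smokers: the gum 156/382 = 40.8%, bupropion 46/132 = 34.8% → the gum
The gum has the higher rate in all 3 groups.

the gum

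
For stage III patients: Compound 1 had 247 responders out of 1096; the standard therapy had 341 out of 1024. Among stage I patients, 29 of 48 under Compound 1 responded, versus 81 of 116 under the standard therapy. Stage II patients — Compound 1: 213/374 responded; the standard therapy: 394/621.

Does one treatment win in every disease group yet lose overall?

Stage III: Compound 1 247/1096 = 22.5%, the standard therapy 341/1024 = 33.3% → the standard therapy
Stage I: Compound 1 29/48 = 60.4%, the standard therapy 81/116 = 69.8% → the standard therapy
Stage II: Compound 1 213/374 = 57.0%, the standard therapy 394/621 = 63.4% → the standard therapy
Overall: Compound 1 489/1518 = 32.2%, the standard therapy 816/1761 = 46.3% → the standard therapy
The standard therapy wins overall and in every disease group — no reversal.

No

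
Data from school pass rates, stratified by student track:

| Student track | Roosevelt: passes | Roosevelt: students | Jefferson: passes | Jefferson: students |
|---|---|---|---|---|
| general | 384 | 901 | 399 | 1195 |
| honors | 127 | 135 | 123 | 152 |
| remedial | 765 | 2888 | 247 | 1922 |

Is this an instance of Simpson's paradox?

General: Roosevelt 384/901 = 42.6%, Jefferson 399/1195 = 33.4% → Roosevelt
Honors: Roosevelt 127/135 = 94.1%, Jefferson 123/152 = 80.9% → Roosevelt
Remedial: Roosevelt 765/2888 = 26.5%, Jefferson 247/1922 = 12.9% → Roosevelt
Overall: Roosevelt 1276/3924 = 32.5%, Jefferson 769/3269 = 23.5% → Roosevelt
Roosevelt wins overall and in every student group — no reversal.

No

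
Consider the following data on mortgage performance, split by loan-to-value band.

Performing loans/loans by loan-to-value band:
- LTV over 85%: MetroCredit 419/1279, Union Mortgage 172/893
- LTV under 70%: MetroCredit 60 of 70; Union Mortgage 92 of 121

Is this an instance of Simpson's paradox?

LTV over 85%: MetroCredit 419/1279 = 32.8%, Union Mortgage 172/893 = 19.3% → MetroCredit
LTV under 70%: MetroCredit 60/70 = 85.7%, Union Mortgage 92/121 = 76.0% → MetroCredit
Overall: MetroCredit 479/1349 = 35.5%, Union Mortgage 264/1014 = 26.0% → MetroCredit
MetroCredit wins overall and in every loan-to-value group — no reversal.

No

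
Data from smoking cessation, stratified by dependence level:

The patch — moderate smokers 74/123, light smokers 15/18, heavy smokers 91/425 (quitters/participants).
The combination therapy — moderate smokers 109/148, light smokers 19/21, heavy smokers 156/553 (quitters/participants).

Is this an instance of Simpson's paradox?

Moderate smokers: the patch 74/123 = 60.2%, the combination therapy 109/148 = 73.6% → the combination therapy
Light smokers: the patch 15/18 = 83.3%, the combination therapy 19/21 = 90.5% → the combination therapy
Heavy smokers: the patch 91/425 = 21.4%, the combination therapy 156/553 = 28.2% → the combination therapy
Overall: the patch 180/566 = 31.8%, the combination therapy 284/722 = 39.3% → the combination therapy
The combination therapy wins overall and in every dependence group — no reversal.

No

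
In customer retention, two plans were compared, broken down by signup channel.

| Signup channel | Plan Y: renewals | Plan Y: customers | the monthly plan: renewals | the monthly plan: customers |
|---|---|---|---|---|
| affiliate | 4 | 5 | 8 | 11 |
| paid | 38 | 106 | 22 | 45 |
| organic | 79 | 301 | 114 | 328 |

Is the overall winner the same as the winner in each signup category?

No

Affiliate: Plan Y 4/5 = 80.0%, the monthly plan 8/11 = 72.7% → Plan Y
Paid: Plan Y 38/106 = 35.8%, the monthly plan 22/45 = 48.9% → the monthly plan
Organic: Plan Y 79/301 = 26.2%, the monthly plan 114/328 = 34.8% → the monthly plan
Overall: Plan Y 121/412 = 29.4%, the monthly plan 144/384 = 37.5% → the monthly plan
Neither sweeps: Plan Y wins 1 of 3 groups, the monthly plan wins 2. The monthly plan wins overall but not every group — no Simpson reversal.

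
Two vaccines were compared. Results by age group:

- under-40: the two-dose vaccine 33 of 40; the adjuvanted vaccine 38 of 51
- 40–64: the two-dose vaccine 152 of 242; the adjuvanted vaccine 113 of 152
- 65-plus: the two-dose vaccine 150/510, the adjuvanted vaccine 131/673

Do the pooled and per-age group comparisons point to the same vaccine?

Under-40: the two-dose vaccine 33/40 = 82.5%, the adjuvanted vaccine 38/51 = 74.5% → the two-dose vaccine
40–64: the two-dose vaccine 152/242 = 62.8%, the adjuvanted vaccine 113/152 = 74.3% → the adjuvanted vaccine
65-plus: the two-dose vaccine 150/510 = 29.4%, the adjuvanted vaccine 131/673 = 19.5% → the two-dose vaccine
Overall: the two-dose vaccine 335/792 = 42.3%, the adjuvanted vaccine 282/876 = 32.2% → the two-dose vaccine
Neither sweeps: the two-dose vaccine wins 2 of 3 groups, the adjuvanted vaccine wins 1. The two-dose vaccine wins overall but not every group — no Simpson reversal.

No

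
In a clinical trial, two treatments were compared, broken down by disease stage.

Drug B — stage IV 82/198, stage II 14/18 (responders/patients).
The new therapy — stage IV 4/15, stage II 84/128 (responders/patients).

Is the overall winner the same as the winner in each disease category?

No

Stage IV: Drug B 82/198 = 41.4%, the new therapy 4/15 = 26.7% → Drug B
Stage II: Drug B 14/18 = 77.8%, the new therapy 84/128 = 65.6% → Drug B
Overall: Drug B 96/216 = 44.4%, the new therapy 88/143 = 61.5% → the new therapy
Drug B wins each disease group but the new therapy wins overall — the comparison reverses. Drug B's patients skew toward stage IV, which has a lower base rate.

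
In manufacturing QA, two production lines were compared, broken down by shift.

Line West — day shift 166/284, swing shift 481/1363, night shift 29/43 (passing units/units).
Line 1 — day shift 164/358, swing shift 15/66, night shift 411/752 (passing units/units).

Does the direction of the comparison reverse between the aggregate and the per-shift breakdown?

Day shift: Line West 166/284 = 58.5%, Line 1 164/358 = 45.8% → Line West
Swing shift: Line West 481/1363 = 35.3%, Line 1 15/66 = 22.7% → Line West
Night shift: Line West 29/43 = 67.4%, Line 1 411/752 = 54.7% → Line West
Overall: Line West 676/1690 = 40.0%, Line 1 590/1176 = 50.2% → Line 1
Line West wins each shift group but Line 1 wins overall — the comparison reverses. Line West's units skew toward swing shift, which has a lower base rate.

Yes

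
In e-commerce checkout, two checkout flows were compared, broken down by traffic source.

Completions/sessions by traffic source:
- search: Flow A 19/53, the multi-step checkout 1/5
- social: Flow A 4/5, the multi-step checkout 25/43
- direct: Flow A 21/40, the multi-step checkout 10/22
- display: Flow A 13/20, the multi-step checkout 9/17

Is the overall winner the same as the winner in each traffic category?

No

Search: Flow A 19/53 = 35.8%, the multi-step checkout 1/5 = 20.0% → Flow A
Social: Flow A 4/5 = 80.0%, the multi-step checkout 25/43 = 58.1% → Flow A
Direct: Flow A 21/40 = 52.5%, the multi-step checkout 10/22 = 45.5% → Flow A
Display: Flow A 13/20 = 65.0%, the multi-step checkout 9/17 = 52.9% → Flow A
Overall: Flow A 57/118 = 48.3%, the multi-step checkout 45/87 = 51.7% → the multi-step checkout
Flow A wins each traffic group but the multi-step checkout wins overall — the comparison reverses. Flow A's sessions skew toward search, which has a lower base rate.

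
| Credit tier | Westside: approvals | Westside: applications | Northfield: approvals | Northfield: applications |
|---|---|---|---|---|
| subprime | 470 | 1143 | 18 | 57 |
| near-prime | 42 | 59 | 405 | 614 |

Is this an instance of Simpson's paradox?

Yes

Subprime: Westside 470/1143 = 41.1%, Northfield 18/57 = 31.6% → Westside
Near-prime: Westside 42/59 = 71.2%, Northfield 405/614 = 66.0% → Westside
Overall: Westside 512/1202 = 42.6%, Northfield 423/671 = 63.0% → Northfield
Westside wins each credit group but Northfield wins overall — the comparison reverses. Westside's applications skew toward subprime, which has a lower base rate.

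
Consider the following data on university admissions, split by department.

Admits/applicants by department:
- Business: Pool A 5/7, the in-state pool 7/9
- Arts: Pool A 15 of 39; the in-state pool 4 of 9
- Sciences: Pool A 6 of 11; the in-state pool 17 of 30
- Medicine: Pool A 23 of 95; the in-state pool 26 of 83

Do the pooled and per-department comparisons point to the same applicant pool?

Yes

Business: Pool A 5/7 = 71.4%, the in-state pool 7/9 = 77.8% → the in-state pool
Arts: Pool A 15/39 = 38.5%, the in-state pool 4/9 = 44.4% → the in-state pool
Sciences: Pool A 6/11 = 54.5%, the in-state pool 17/30 = 56.7% → the in-state pool
Medicine: Pool A 23/95 = 24.2%, the in-state pool 26/83 = 31.3% → the in-state pool
Overall: Pool A 49/152 = 32.2%, the in-state pool 54/131 = 41.2% → the in-state pool
The in-state pool wins overall and in every department group — no reversal.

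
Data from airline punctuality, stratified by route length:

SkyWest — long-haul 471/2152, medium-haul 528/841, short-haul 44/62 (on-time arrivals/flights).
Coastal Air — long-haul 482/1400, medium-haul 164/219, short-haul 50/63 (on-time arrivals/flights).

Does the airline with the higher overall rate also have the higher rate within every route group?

Long-haul: SkyWest 471/2152 = 21.9%, Coastal Air 482/1400 = 34.4% → Coastal Air
Medium-haul: SkyWest 528/841 = 62.8%, Coastal Air 164/219 = 74.9% → Coastal Air
Short-haul: SkyWest 44/62 = 71.0%, Coastal Air 50/63 = 79.4% → Coastal Air
Overall: SkyWest 1043/3055 = 34.1%, Coastal Air 696/1682 = 41.4% → Coastal Air
Coastal Air wins overall and in every route group — no reversal.

Yes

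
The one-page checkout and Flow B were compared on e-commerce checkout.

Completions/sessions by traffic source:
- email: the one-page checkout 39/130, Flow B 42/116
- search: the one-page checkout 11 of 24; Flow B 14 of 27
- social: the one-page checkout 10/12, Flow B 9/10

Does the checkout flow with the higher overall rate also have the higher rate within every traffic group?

Email: the one-page checkout 39/130 = 30.0%, Flow B 42/116 = 36.2% → Flow B
Search: the one-page checkout 11/24 = 45.8%, Flow B 14/27 = 51.9% → Flow B
Social: the one-page checkout 10/12 = 83.3%, Flow B 9/10 = 90.0% → Flow B
Overall: the one-page checkout 60/166 = 36.1%, Flow B 65/153 = 42.5% → Flow B
Flow B wins overall and in every traffic group — no reversal.

Yes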